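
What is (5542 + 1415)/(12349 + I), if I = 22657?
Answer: 6957/35006 ≈ 0.19874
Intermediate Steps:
(5542 + 1415)/(12349 + I) = (5542 + 1415)/(12349 + 22657) = 6957/35006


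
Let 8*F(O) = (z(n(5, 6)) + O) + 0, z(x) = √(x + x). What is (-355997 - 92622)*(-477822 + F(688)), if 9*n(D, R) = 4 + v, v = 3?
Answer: 214321446584 - 448619*√14/24 ≈ 2.1432e+11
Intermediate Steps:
n(D, R) = 7/9 (n(D, R) = (4 + 3)/9 = (⅑)*7 = 7/9)
z(x) = √2*√x (z(x) = √(2*x) = √2*√x)
F(O) = O/8 + √14/24 (F(O) = ((√2*√(7/9) + O) + 0)/8 = ((√2*(√7/3) + O) + 0)/8 = ((√14/3 + O) + 0)/8 = ((O + √14/3) + 0)/8 = (O + √14/3)/8 = O/8 + √14/24)
(-355997 - 92622)*(-477822 + F(688)) = (-355997 - 92622)*(-477822 + ((⅛)*688 + √14/24)) = -448619*(-477822 + (86 + √14/24)) = -448619*(-477736 + √14/24) = 214321446584 - 448619*√14/24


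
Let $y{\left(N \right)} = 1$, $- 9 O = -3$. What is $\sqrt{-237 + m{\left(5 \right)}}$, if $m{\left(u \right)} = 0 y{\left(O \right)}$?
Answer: $i \sqrt{237} \approx 15.395 i$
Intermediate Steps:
$O = \frac{1}{3}$ ($O = \left(- \frac{1}{9}\right) \left(-3\right) = \frac{1}{3} \approx 0.33333$)
$m{\left(u \right)} = 0$ ($m{\left(u \right)} = 0 \cdot 1 = 0$)
$\sqrt{-237 + m{\left(5 \right)}} = \sqrt{-237 + 0} = \sqrt{-237} = i \sqrt{237}$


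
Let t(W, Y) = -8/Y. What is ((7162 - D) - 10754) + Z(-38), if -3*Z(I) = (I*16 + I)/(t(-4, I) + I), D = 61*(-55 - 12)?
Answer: 526978/1077 ≈ 489.30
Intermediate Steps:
D = -4087 (D = 61*(-67) = -4087)
Z(I) = -17*I/(3*(I - 8/I)) (Z(I) = -(I*16 + I)/(3*(-8/I + I)) = -(16*I + I)/(3*(I - 8/I)) = -17*I/(3*(I - 8/I)))
((7162 - D) - 10754) + Z(-38) = ((7162 - 1*(-4087)) - 10754) - 17*(-38)²/(-24 + 3*(-38)²) = ((7162 + 4087) - 10754) - 17*1444/(-24 + 3*1444) = (11249 - 10754) - 17*1444/(-24 + 4332) = 495 - 17*1444/4308 = 495 - 17*1444*1/4308 = 495 - 6137/1077 = 526978/1077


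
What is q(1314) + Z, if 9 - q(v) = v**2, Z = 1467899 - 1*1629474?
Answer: -1888162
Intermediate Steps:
Z = -161575 (Z = 1467899 - 1629474 = -161575)
q(v) = 9 - v**2
q(1314) + Z = (9 - 1*1314**2) - 161575 = (9 - 1*1726596) - 161575 = (9 - 1726596) - 161575 = -1726587 - 161575 = -1888162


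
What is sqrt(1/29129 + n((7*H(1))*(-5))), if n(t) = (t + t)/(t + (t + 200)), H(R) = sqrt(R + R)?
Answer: sqrt(582580 - 5939694390*sqrt(2))/(29129*sqrt(20 - 7*sqrt(2))) ≈ 0.98998*I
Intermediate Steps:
H(R) = sqrt(2)*sqrt(R) (H(R) = sqrt(2*R) = sqrt(2)*sqrt(R))
n(t) = 2*t/(200 + 2*t) (n(t) = (2*t)/(t + (200 + t)) = (2*t)/(200 + 2*t) = 2*t/(200 + 2*t))
sqrt(1/29129 + n((7*H(1))*(-5))) = sqrt(1/29129 + ((7*(sqrt(2)*sqrt(1)))*(-5))/(100 + (7*(sqrt(2)*sqrt(1)))*(-5))) = sqrt(1/29129 + ((7*(sqrt(2)*1))*(-5))/(100 + (7*(sqrt(2)*1))*(-5))) = sqrt(1/29129 + ((7*sqrt(2))*(-5))/(100 + (7*sqrt(2))*(-5))) = sqrt(1/29129 + (-35*sqrt(2))/(100 - 35*sqrt(2))) = sqrt(1/29129 - 35*sqrt(2)/(100 - 35*sqrt(2)))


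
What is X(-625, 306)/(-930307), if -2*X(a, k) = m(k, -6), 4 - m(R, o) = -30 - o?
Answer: 2/132901 ≈ 1.5049e-5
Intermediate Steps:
m(R, o) = 34 + o (m(R, o) = 4 - (-30 - o) = 4 + (30 + o) = 34 + o)
X(a, k) = -14 (X(a, k) = -(34 - 6)/2 = -1/2*28 = -14)
X(-625, 306)/(-930307) = -14/(-930307) = -14*(-1/930307) = 2/132901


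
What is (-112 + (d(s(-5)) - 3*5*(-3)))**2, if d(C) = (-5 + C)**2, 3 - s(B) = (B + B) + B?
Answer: 10404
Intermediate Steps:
s(B) = 3 - 3*B (s(B) = 3 - ((B + B) + B) = 3 - (2*B + B) = 3 - 3*B)
(-112 + (d(s(-5)) - 3*5*(-3)))**2 = (-112 + ((-5 + (3 - 3*(-5)))**2 - 3*5*(-3)))**2 = (-112 + ((-5 + (3 + 15))**2 - 15*(-3)))**2 = (-112 + ((-5 + 18)**2 + 45))**2 = (-112 + (13**2 + 45))**2 = (-112 + (169 + 45))**2 = (-112 + 214)**2 = 102**2 = 10404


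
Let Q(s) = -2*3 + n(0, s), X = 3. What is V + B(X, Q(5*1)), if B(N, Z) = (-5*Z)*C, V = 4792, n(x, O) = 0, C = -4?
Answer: 4672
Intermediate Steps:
Q(s) = -6 (Q(s) = -2*3 + 0 = -6 + 0 = -6)
B(N, Z) = 20*Z (B(N, Z) = -5*Z*(-4) = 20*Z)
V + B(X, Q(5*1)) = 4792 + 20*(-6) = 4792 - 120 = 4672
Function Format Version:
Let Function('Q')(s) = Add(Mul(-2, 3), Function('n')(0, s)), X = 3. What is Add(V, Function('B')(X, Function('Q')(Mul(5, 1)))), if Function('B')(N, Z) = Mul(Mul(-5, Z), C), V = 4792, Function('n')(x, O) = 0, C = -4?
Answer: 4672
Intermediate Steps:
Function('Q')(s) = -6 (Function('Q')(s) = Add(Mul(-2, 3), 0) = Add(-6, 0) = -6)
Function('B')(N, Z) = Mul(20, Z) (Function('B')(N, Z) = Mul(Mul(-5, Z), -4) = Mul(20, Z))
Add(V, Function('B')(X, Function('Q')(Mul(5, 1)))) = Add(4792, Mul(20, -6)) = Add(4792, -120) = 4672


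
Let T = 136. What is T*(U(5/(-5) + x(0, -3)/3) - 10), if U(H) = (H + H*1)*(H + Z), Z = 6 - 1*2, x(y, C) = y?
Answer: -2176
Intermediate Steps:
Z = 4 (Z = 6 - 2 = 4)
U(H) = 2*H*(4 + H) (U(H) = (H + H*1)*(H + 4) = (H + H)*(4 + H) = (2*H)*(4 + H) = 2*H*(4 + H))
T*(U(5/(-5) + x(0, -3)/3) - 10) = 136*(2*(5/(-5) + 0/3)*(4 + (5/(-5) + 0/3)) - 10) = 136*(2*(5*(-1/5) + 0*(1/3))*(4 + (5*(-1/5) + 0*(1/3))) - 10) = 136*(2*(-1 + 0)*(4 + (-1 + 0)) - 10) = 136*(2*(-1)*(4 - 1) - 10) = 136*(2*(-1)*3 - 10) = 136*(-6 - 10) = 136*(-16) = -2176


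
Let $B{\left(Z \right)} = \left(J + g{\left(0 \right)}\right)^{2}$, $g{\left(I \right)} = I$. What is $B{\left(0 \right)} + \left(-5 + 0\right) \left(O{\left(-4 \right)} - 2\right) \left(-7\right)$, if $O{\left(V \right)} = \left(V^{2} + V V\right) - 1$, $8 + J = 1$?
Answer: $1064$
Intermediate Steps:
$J = -7$ ($J = -8 + 1 = -7$)
$O{\left(V \right)} = -1 + 2 V^{2}$ ($O{\left(V \right)} = \left(V^{2} + V^{2}\right) - 1 = 2 V^{2} - 1 = -1 + 2 V^{2}$)
$B{\left(Z \right)} = 49$ ($B{\left(Z \right)} = \left(-7 + 0\right)^{2} = \left(-7\right)^{2} = 49$)
$B{\left(0 \right)} + \left(-5 + 0\right) \left(O{\left(-4 \right)} - 2\right) \left(-7\right) = 49 + \left(-5 + 0\right) \left(\left(-1 + 2 \left(-4\right)^{2}\right) - 2\right) \left(-7\right) = 49 + - 5 \left(\left(-1 + 2 \cdot 16\right) - 2\right) \left(-7\right) = 49 + - 5 \left(\left(-1 + 32\right) - 2\right) \left(-7\right) = 49 + - 5 \left(31 - 2\right) \left(-7\right) = 49 + \left(-5\right) 29 \left(-7\right) = 49 - -1015 = 49 + 1015 = 1064$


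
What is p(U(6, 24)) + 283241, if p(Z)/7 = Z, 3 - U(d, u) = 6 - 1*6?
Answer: 283262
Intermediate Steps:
U(d, u) = 3 (U(d, u) = 3 - (6 - 1*6) = 3 - (6 - 6) = 3 - 1*0 = 3 + 0 = 3)
p(Z) = 7*Z
p(U(6, 24)) + 283241 = 7*3 + 283241 = 21 + 283241 = 283262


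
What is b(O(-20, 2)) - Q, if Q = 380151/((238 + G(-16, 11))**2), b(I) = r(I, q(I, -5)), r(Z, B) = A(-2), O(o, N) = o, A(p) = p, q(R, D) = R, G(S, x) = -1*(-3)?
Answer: -496313/58081 ≈ -8.5452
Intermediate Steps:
G(S, x) = 3
r(Z, B) = -2
b(I) = -2
Q = 380151/58081 (Q = 380151/((238 + 3)**2) = 380151/(241**2) = 380151/58081 ≈ 6.5452)
b(O(-20, 2)) - Q = -2 - 1*380151/58081 = -2 - 380151/58081 = -496313/58081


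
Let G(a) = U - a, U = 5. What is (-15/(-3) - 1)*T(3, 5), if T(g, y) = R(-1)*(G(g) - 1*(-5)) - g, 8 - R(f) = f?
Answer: 240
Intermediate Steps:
R(f) = 8 - f
G(a) = 5 - a
T(g, y) = 90 - 10*g (T(g, y) = (8 - 1*(-1))*((5 - g) - 1*(-5)) - g = (8 + 1)*((5 - g) + 5) - g = 9*(10 - g) - g = (90 - 9*g) - g = 90 - 10*g)
(-15/(-3) - 1)*T(3, 5) = (-15/(-3) - 1)*(90 - 10*3) = (-15*(-⅓) - 1)*(90 - 30) = (5 - 1)*60 = 4*60 = 240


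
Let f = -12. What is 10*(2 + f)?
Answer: -100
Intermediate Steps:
10*(2 + f) = 10*(2 - 12) = 10*(-10) = -100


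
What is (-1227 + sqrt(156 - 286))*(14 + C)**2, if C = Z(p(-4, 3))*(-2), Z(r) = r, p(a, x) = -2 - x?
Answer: -706752 + 576*I*sqrt(130) ≈ -7.0675e+5 + 6567.4*I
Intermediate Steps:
C = 10 (C = (-2 - 1*3)*(-2) = (-2 - 3)*(-2) = -5*(-2) = 10)
(-1227 + sqrt(156 - 286))*(14 + C)**2 = (-1227 + sqrt(156 - 286))*(14 + 10)**2 = (-1227 + sqrt(-130))*24**2 = (-1227 + I*sqrt(130))*576 = -706752 + 576*I*sqrt(130)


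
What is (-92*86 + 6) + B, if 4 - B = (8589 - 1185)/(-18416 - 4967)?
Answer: -184765062/23383 ≈ -7901.7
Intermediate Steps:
B = 100936/23383 (B = 4 - (8589 - 1185)/(-18416 - 4967) = 4 - 7404/(-23383) = 4 - 7404*(-1)/23383 = 4 - 1*(-7404/23383) = 4 + 7404/23383 = 100936/23383 ≈ 4.3166)
(-92*86 + 6) + B = (-92*86 + 6) + 100936/23383 = (-7912 + 6) + 100936/23383 = -7906 + 100936/23383 = -184765062/23383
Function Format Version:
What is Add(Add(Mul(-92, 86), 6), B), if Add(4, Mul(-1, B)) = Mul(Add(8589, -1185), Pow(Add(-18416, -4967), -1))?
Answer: Rational(-184765062, 23383) ≈ -7901.7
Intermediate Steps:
B = Rational(100936, 23383) (B = Add(4, Mul(-1, Mul(Add(8589, -1185), Pow(Add(-18416, -4967), -1)))) = Add(4, Mul(-1, Mul(7404, Pow(-23383, -1)))) = Add(4, Mul(-1, Mul(7404, Rational(-1, 23383)))) = Add(4, Mul(-1, Rational(-7404, 23383))) = Add(4, Rational(7404, 23383)) = Rational(100936, 23383) ≈ 4.3166)
Add(Add(Mul(-92, 86), 6), B) = Add(Add(Mul(-92, 86), 6), Rational(100936, 23383)) = Add(Add(-7912, 6), Rational(100936, 23383)) = Add(-7906, Rational(100936, 23383)) = Rational(-184765062, 23383)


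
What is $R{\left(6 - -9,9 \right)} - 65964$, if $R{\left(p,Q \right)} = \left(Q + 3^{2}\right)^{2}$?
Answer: $-65640$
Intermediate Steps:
$R{\left(p,Q \right)} = \left(9 + Q\right)^{2}$ ($R{\left(p,Q \right)} = \left(Q + 9\right)^{2} = \left(9 + Q\right)^{2}$)
$R{\left(6 - -9,9 \right)} - 65964 = \left(9 + 9\right)^{2} - 65964 = 18^{2} - 65964 = 324 - 65964 = -65640$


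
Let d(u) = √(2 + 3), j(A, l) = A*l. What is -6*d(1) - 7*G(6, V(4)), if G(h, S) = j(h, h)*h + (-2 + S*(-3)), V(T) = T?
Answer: -1414 - 6*√5 ≈ -1427.4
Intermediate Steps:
G(h, S) = -2 + h³ - 3*S (G(h, S) = (h*h)*h + (-2 + S*(-3)) = h²*h + (-2 - 3*S) = h³ + (-2 - 3*S) = -2 + h³ - 3*S)
d(u) = √5
-6*d(1) - 7*G(6, V(4)) = -6*√5 - 7*(-2 + 6³ - 3*4) = -6*√5 - 7*(-2 + 216 - 12) = -6*√5 - 7*202 = -6*√5 - 1414 = -1414 - 6*√5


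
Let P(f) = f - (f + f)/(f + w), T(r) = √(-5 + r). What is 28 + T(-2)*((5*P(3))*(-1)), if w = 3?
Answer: 28 - 10*I*√7 ≈ 28.0 - 26.458*I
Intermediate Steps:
P(f) = f - 2*f/(3 + f) (P(f) = f - (f + f)/(f + 3) = f - 2*f/(3 + f))
28 + T(-2)*((5*P(3))*(-1)) = 28 + √(-5 - 2)*((5*(3*(1 + 3)/(3 + 3)))*(-1)) = 28 + √(-7)*((5*(3*4/6))*(-1)) = 28 + (I*√7)*((5*(3*(⅙)*4))*(-1)) = 28 + (I*√7)*((5*2)*(-1)) = 28 + (I*√7)*(10*(-1)) = 28 + (I*√7)*(-10) = 28 - 10*I*√7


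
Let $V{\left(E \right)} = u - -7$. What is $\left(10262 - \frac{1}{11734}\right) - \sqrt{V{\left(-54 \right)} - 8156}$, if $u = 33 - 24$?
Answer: $\frac{120414307}{11734} - 2 i \sqrt{2035} \approx 10262.0 - 90.222 i$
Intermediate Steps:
$u = 9$ ($u = 33 - 24 = 9$)
$V{\left(E \right)} = 16$ ($V{\left(E \right)} = 9 - -7 = 9 + 7 = 16$)
$\left(10262 - \frac{1}{11734}\right) - \sqrt{V{\left(-54 \right)} - 8156} = \left(10262 - \frac{1}{11734}\right) - \sqrt{16 - 8156} = \left(10262 - \frac{1}{11734}\right) - \sqrt{-8140} = \left(10262 - \frac{1}{11734}\right) - 2 i \sqrt{2035} = \frac{120414307}{11734} - 2 i \sqrt{2035}$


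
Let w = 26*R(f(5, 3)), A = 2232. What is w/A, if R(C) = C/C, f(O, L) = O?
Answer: 13/1116 ≈ 0.011649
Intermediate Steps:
R(C) = 1
w = 26 (w = 26*1 = 26)
w/A = 26/2232 = 26*(1/2232) = 13/1116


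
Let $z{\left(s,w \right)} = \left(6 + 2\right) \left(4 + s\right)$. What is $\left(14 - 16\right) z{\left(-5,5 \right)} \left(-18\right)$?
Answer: $-288$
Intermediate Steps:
$z{\left(s,w \right)} = 32 + 8 s$ ($z{\left(s,w \right)} = 8 \left(4 + s\right) = 32 + 8 s$)
$\left(14 - 16\right) z{\left(-5,5 \right)} \left(-18\right) = \left(14 - 16\right) \left(32 + 8 \left(-5\right)\right) \left(-18\right) = - 2 \left(32 - 40\right) \left(-18\right) = \left(-2\right) \left(-8\right) \left(-18\right) = 16 \left(-18\right) = -288$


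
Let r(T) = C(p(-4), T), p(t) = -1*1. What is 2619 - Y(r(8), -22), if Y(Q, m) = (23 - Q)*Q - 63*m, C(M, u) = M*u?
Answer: 1481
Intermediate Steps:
p(t) = -1
r(T) = -T
Y(Q, m) = -63*m + Q*(23 - Q) (Y(Q, m) = Q*(23 - Q) - 63*m = -63*m + Q*(23 - Q))
2619 - Y(r(8), -22) = 2619 - (-(-1*8)**2 - 63*(-22) + 23*(-1*8)) = 2619 - (-1*(-8)**2 + 1386 + 23*(-8)) = 2619 - (-1*64 + 1386 - 184) = 2619 - (-64 + 1386 - 184) = 2619 - 1*1138 = 2619 - 1138 = 1481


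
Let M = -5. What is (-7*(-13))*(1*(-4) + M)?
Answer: -819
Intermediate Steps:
(-7*(-13))*(1*(-4) + M) = (-7*(-13))*(1*(-4) - 5) = 91*(-4 - 5) = 91*(-9) = -819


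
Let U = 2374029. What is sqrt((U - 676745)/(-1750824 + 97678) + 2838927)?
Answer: sqrt(1939619305431991117)/826573 ≈ 1684.9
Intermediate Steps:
sqrt((U - 676745)/(-1750824 + 97678) + 2838927) = sqrt((2374029 - 676745)/(-1750824 + 97678) + 2838927) = sqrt(1697284/(-1653146) + 2838927) = sqrt(1697284*(-1/1653146) + 2838927) = sqrt(-848642/826573 + 2838927) = sqrt(2346579558529/826573) = sqrt(1939619305431991117)/826573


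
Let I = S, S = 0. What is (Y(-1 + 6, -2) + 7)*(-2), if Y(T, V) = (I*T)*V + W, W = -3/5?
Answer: -64/5 ≈ -12.800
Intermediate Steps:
I = 0
W = -3/5 (W = -3*1/5 = -3/5 ≈ -0.60000)
Y(T, V) = -3/5 (Y(T, V) = (0*T)*V - 3/5 = 0*V - 3/5 = 0 - 3/5 = -3/5)
(Y(-1 + 6, -2) + 7)*(-2) = (-3/5 + 7)*(-2) = (32/5)*(-2) = -64/5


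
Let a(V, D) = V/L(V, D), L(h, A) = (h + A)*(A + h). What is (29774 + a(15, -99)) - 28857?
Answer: 2156789/2352 ≈ 917.00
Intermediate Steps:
L(h, A) = (A + h)² (L(h, A) = (A + h)*(A + h) = (A + h)²)
a(V, D) = V/(D + V)² (a(V, D) = V/((D + V)²) = V/(D + V)²)
(29774 + a(15, -99)) - 28857 = (29774 + 15/(-99 + 15)²) - 28857 = (29774 + 15/(-84)²) - 28857 = (29774 + 15*(1/7056)) - 28857 = (29774 + 5/2352) - 28857 = 70028453/2352 - 28857 = 2156789/2352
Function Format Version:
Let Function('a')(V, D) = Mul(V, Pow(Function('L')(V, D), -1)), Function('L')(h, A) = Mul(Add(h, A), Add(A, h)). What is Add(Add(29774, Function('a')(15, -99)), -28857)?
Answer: Rational(2156789, 2352) ≈ 917.00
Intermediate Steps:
Function('L')(h, A) = Pow(Add(A, h), 2) (Function('L')(h, A) = Mul(Add(A, h), Add(A, h)) = Pow(Add(A, h), 2))
Function('a')(V, D) = Mul(V, Pow(Add(D, V), -2)) (Function('a')(V, D) = Mul(V, Pow(Pow(Add(D, V), 2), -1)) = Mul(V, Pow(Add(D, V), -2)))
Add(Add(29774, Function('a')(15, -99)), -28857) = Add(Add(29774, Mul(15, Pow(Add(-99, 15), -2))), -28857) = Add(Add(29774, Mul(15, Pow(-84, -2))), -28857) = Add(Add(29774, Mul(15, Rational(1, 7056))), -28857) = Add(Add(29774, Rational(5, 2352)), -28857) = Add(Rational(70028453, 2352), -28857) = Rational(2156789, 2352)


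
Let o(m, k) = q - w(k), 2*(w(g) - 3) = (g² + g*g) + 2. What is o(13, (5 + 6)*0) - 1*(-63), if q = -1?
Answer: 58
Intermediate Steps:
w(g) = 4 + g² (w(g) = 3 + ((g² + g*g) + 2)/2 = 3 + ((g² + g²) + 2)/2 = 3 + (2*g² + 2)/2 = 3 + (2 + 2*g²)/2 = 3 + (1 + g²) = 4 + g²)
o(m, k) = -5 - k² (o(m, k) = -1 - (4 + k²) = -1 + (-4 - k²) = -5 - k²)
o(13, (5 + 6)*0) - 1*(-63) = (-5 - ((5 + 6)*0)²) - 1*(-63) = (-5 - (11*0)²) + 63 = (-5 - 1*0²) + 63 = (-5 - 1*0) + 63 = (-5 + 0) + 63 = -5 + 63 = 58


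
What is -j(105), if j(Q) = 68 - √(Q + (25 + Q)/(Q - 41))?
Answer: -68 + 5*√274/8 ≈ -57.654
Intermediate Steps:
j(Q) = 68 - √(Q + (25 + Q)/(-41 + Q))
-j(105) = -(68 - √((25 + 105 + 105*(-41 + 105))/(-41 + 105))) = -(68 - √((25 + 105 + 105*64)/64)) = -(68 - √((25 + 105 + 6720)/64)) = -(68 - √((1/64)*6850)) = -(68 - √(3425/32)) = -(68 - 5*√274/8) = -68 + 5*√274/8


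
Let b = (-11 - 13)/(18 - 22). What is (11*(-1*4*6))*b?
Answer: -1584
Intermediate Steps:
b = 6 (b = -24/(-4) = -24*(-¼) = 6)
(11*(-1*4*6))*b = (11*(-1*4*6))*6 = (11*(-4*6))*6 = (11*(-24))*6 = -264*6 = -1584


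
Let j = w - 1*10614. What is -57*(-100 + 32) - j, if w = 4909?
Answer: 9581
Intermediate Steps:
j = -5705 (j = 4909 - 1*10614 = 4909 - 10614 = -5705)
-57*(-100 + 32) - j = -57*(-100 + 32) - 1*(-5705) = -57*(-68) + 5705 = 3876 + 5705 = 9581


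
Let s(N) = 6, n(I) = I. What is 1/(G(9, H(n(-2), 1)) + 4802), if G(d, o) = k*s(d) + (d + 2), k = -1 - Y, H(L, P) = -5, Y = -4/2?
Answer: 1/4819 ≈ 0.00020751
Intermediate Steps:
Y = -2 (Y = -4*½ = -2)
k = 1 (k = -1 - 1*(-2) = -1 + 2 = 1)
G(d, o) = 8 + d (G(d, o) = 1*6 + (d + 2) = 6 + (2 + d) = 8 + d)
1/(G(9, H(n(-2), 1)) + 4802) = 1/((8 + 9) + 4802) = 1/(17 + 4802) = 1/4819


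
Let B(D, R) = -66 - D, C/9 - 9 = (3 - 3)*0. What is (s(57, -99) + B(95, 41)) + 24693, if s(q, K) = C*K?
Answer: 16513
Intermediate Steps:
C = 81 (C = 81 + 9*((3 - 3)*0) = 81 + 9*(0*0) = 81 + 9*0 = 81 + 0 = 81)
s(q, K) = 81*K
(s(57, -99) + B(95, 41)) + 24693 = (81*(-99) + (-66 - 1*95)) + 24693 = (-8019 + (-66 - 95)) + 24693 = (-8019 - 161) + 24693 = -8180 + 24693 = 16513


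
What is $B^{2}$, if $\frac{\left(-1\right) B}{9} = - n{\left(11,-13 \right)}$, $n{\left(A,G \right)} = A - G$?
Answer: $46656$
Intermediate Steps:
$B = 216$ ($B = - 9 \left(- (11 - -13)\right) = - 9 \left(- (11 + 13)\right) = - 9 \left(\left(-1\right) 24\right) = \left(-9\right) \left(-24\right) = 216$)
$B^{2} = 216^{2} = 46656$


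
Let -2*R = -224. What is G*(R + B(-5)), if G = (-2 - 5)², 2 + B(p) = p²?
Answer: 6615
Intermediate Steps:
R = 112 (R = -½*(-224) = 112)
B(p) = -2 + p²
G = 49 (G = (-7)² = 49)
G*(R + B(-5)) = 49*(112 + (-2 + (-5)²)) = 49*(112 + (-2 + 25)) = 49*(112 + 23) = 49*135 = 6615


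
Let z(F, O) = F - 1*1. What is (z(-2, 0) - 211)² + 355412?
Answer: 401208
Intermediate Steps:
z(F, O) = -1 + F (z(F, O) = F - 1 = -1 + F)
(z(-2, 0) - 211)² + 355412 = ((-1 - 2) - 211)² + 355412 = (-3 - 211)² + 355412 = (-214)² + 355412 = 45796 + 355412 = 401208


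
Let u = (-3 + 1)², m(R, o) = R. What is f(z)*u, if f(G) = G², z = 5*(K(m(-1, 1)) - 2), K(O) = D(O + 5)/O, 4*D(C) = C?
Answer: 900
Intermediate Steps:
D(C) = C/4
K(O) = (5/4 + O/4)/O (K(O) = ((O + 5)/4)/O = ((5 + O)/4)/O = (5/4 + O/4)/O)
z = -15 (z = 5*((¼)*(5 - 1)/(-1) - 2) = 5*((¼)*(-1)*4 - 2) = 5*(-1 - 2) = 5*(-3) = -15)
u = 4 (u = (-2)² = 4)
f(z)*u = (-15)²*4 = 225*4 = 900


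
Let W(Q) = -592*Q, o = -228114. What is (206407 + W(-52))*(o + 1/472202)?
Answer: -25549238959821157/472202 ≈ -5.4107e+10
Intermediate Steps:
(206407 + W(-52))*(o + 1/472202) = (206407 - 592*(-52))*(-228114 + 1/472202) = (206407 + 30784)*(-228114 + 1/472202) = 237191*(-107715887027/472202) = -25549238959821157/472202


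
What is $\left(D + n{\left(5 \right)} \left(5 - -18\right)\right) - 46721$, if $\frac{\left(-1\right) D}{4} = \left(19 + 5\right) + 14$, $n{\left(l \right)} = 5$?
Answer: $-46758$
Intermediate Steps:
$D = -152$ ($D = - 4 \left(\left(19 + 5\right) + 14\right) = - 4 \left(24 + 14\right) = \left(-4\right) 38 = -152$)
$\left(D + n{\left(5 \right)} \left(5 - -18\right)\right) - 46721 = \left(-152 + 5 \left(5 - -18\right)\right) - 46721 = \left(-152 + 5 \left(5 + 18\right)\right) - 46721 = \left(-152 + 5 \cdot 23\right) - 46721 = \left(-152 + 115\right) - 46721 = -37 - 46721 = -46758$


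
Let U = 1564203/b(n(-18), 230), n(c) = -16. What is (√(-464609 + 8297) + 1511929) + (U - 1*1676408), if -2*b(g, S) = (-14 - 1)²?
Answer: -13378727/75 + 2*I*√114078 ≈ -1.7838e+5 + 675.51*I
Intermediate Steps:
b(g, S) = -225/2 (b(g, S) = -(-14 - 1)²/2 = -½*(-15)² = -½*225 = -225/2)
U = -1042802/75 (U = 1564203/(-225/2) = 1564203*(-2/225) = -1042802/75 ≈ -13904.)
(√(-464609 + 8297) + 1511929) + (U - 1*1676408) = (√(-464609 + 8297) + 1511929) + (-1042802/75 - 1*1676408) = (√(-456312) + 1511929) + (-1042802/75 - 1676408) = (2*I*√114078 + 1511929) - 126773402/75 = (1511929 + 2*I*√114078) - 126773402/75 = -13378727/75 + 2*I*√114078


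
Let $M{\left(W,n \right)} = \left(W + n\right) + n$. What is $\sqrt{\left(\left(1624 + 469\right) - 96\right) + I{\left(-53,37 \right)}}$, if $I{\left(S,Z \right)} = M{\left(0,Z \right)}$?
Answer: $\sqrt{2071} \approx 45.508$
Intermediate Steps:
$M{\left(W,n \right)} = W + 2 n$
$I{\left(S,Z \right)} = 2 Z$ ($I{\left(S,Z \right)} = 0 + 2 Z = 2 Z$)
$\sqrt{\left(\left(1624 + 469\right) - 96\right) + I{\left(-53,37 \right)}} = \sqrt{\left(\left(1624 + 469\right) - 96\right) + 2 \cdot 37} = \sqrt{\left(2093 - 96\right) + 74} = \sqrt{1997 + 74} = \sqrt{2071}$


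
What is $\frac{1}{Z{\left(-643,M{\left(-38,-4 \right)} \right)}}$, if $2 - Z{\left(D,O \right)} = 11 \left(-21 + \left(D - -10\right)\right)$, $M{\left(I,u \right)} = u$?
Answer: $\frac{1}{7196} \approx 0.00013897$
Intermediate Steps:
$Z{\left(D,O \right)} = 123 - 11 D$ ($Z{\left(D,O \right)} = 2 - 11 \left(-21 + \left(D - -10\right)\right) = 2 - 11 \left(-21 + \left(D + 10\right)\right) = 2 - 11 \left(-21 + \left(10 + D\right)\right) = 2 - 11 \left(-11 + D\right) = 2 - \left(-121 + 11 D\right) = 123 - 11 D$)
$\frac{1}{Z{\left(-643,M{\left(-38,-4 \right)} \right)}} = \frac{1}{123 - -7073} = \frac{1}{123 + 7073} = \frac{1}{7196}$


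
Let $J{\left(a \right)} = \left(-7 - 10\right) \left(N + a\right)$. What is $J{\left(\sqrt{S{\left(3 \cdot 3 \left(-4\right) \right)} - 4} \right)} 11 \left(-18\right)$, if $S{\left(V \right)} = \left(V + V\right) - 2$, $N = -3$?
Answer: $-10098 + 3366 i \sqrt{78} \approx -10098.0 + 29728.0 i$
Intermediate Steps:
$S{\left(V \right)} = -2 + 2 V$ ($S{\left(V \right)} = 2 V - 2 = -2 + 2 V$)
$J{\left(a \right)} = 51 - 17 a$ ($J{\left(a \right)} = \left(-7 - 10\right) \left(-3 + a\right) = - 17 \left(-3 + a\right) = 51 - 17 a$)
$J{\left(\sqrt{S{\left(3 \cdot 3 \left(-4\right) \right)} - 4} \right)} 11 \left(-18\right) = \left(51 - 17 \sqrt{\left(-2 + 2 \cdot 3 \cdot 3 \left(-4\right)\right) - 4}\right) 11 \left(-18\right) = \left(51 - 17 \sqrt{\left(-2 + 2 \cdot 9 \left(-4\right)\right) - 4}\right) \left(-198\right) = \left(51 - 17 \sqrt{\left(-2 + 2 \left(-36\right)\right) - 4}\right) \left(-198\right) = \left(51 - 17 \sqrt{\left(-2 - 72\right) - 4}\right) \left(-198\right) = \left(51 - 17 \sqrt{-74 - 4}\right) \left(-198\right) = \left(51 - 17 \sqrt{-78}\right) \left(-198\right) = \left(51 - 17 i \sqrt{78}\right) \left(-198\right) = -10098 + 3366 i \sqrt{78}$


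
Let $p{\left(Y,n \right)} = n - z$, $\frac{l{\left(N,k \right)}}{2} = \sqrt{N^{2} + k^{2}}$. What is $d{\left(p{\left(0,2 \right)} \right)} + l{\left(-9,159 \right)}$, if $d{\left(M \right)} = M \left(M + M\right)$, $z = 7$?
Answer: $50 + 6 \sqrt{2818} \approx 368.51$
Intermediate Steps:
$l{\left(N,k \right)} = 2 \sqrt{N^{2} + k^{2}}$
$p{\left(Y,n \right)} = -7 + n$ ($p{\left(Y,n \right)} = n - 7 = -7 + n$)
$d{\left(M \right)} = 2 M^{2}$ ($d{\left(M \right)} = M 2 M = 2 M^{2}$)
$d{\left(p{\left(0,2 \right)} \right)} + l{\left(-9,159 \right)} = 2 \left(-7 + 2\right)^{2} + 2 \sqrt{\left(-9\right)^{2} + 159^{2}} = 2 \left(-5\right)^{2} + 2 \sqrt{81 + 25281} = 2 \cdot 25 + 2 \sqrt{25362} = 50 + 2 \cdot 3 \sqrt{2818} = 50 + 6 \sqrt{2818}$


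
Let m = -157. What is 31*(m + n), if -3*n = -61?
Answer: -12710/3 ≈ -4236.7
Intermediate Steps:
n = 61/3 (n = -⅓*(-61) = 61/3 ≈ 20.333)
31*(m + n) = 31*(-157 + 61/3) = 31*(-410/3) = -12710/3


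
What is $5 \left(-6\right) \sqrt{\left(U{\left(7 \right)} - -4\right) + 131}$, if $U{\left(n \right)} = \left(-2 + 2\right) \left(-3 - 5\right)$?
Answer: $- 90 \sqrt{15} \approx -348.57$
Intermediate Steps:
$U{\left(n \right)} = 0$ ($U{\left(n \right)} = 0 \left(-8\right) = 0$)
$5 \left(-6\right) \sqrt{\left(U{\left(7 \right)} - -4\right) + 131} = 5 \left(-6\right) \sqrt{\left(0 - -4\right) + 131} = - 30 \sqrt{\left(0 + 4\right) + 131} = - 30 \sqrt{4 + 131} = - 30 \sqrt{135} = - 30 \cdot 3 \sqrt{15} = - 90 \sqrt{15}$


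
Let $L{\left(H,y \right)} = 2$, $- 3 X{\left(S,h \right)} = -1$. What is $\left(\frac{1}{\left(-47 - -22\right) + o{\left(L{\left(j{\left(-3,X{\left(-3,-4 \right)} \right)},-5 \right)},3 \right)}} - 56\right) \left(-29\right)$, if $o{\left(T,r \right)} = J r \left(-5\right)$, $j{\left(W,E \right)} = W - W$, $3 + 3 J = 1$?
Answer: $\frac{24389}{15} \approx 1625.9$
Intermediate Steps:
$J = - \frac{2}{3}$ ($J = -1 + \frac{1}{3} \cdot 1 = -1 + \frac{1}{3} = - \frac{2}{3} \approx -0.66667$)
$X{\left(S,h \right)} = \frac{1}{3}$ ($X{\left(S,h \right)} = \left(- \frac{1}{3}\right) \left(-1\right) = \frac{1}{3}$)
$j{\left(W,E \right)} = 0$
$o{\left(T,r \right)} = \frac{10 r}{3}$ ($o{\left(T,r \right)} = - \frac{2 r}{3} \left(-5\right) = \frac{10 r}{3}$)
$\left(\frac{1}{\left(-47 - -22\right) + o{\left(L{\left(j{\left(-3,X{\left(-3,-4 \right)} \right)},-5 \right)},3 \right)}} - 56\right) \left(-29\right) = \left(\frac{1}{\left(-47 - -22\right) + \frac{10}{3} \cdot 3} - 56\right) \left(-29\right) = \left(\frac{1}{\left(-47 + 22\right) + 10} - 56\right) \left(-29\right) = \left(\frac{1}{-25 + 10} - 56\right) \left(-29\right) = \left(\frac{1}{-15} - 56\right) \left(-29\right) = \left(- \frac{1}{15} - 56\right) \left(-29\right) = \left(- \frac{841}{15}\right) \left(-29\right) = \frac{24389}{15}$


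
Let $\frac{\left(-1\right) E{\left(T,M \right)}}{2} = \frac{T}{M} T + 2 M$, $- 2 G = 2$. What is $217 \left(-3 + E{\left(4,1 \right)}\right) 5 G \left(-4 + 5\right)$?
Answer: $42315$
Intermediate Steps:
$G = -1$ ($G = \left(- \frac{1}{2}\right) 2 = -1$)
$E{\left(T,M \right)} = - 4 M - \frac{2 T^{2}}{M}$ ($E{\left(T,M \right)} = - 2 \left(\frac{T}{M} T + 2 M\right) = - 2 \left(\frac{T^{2}}{M} + 2 M\right) = - 2 \left(2 M + \frac{T^{2}}{M}\right) = - 4 M - \frac{2 T^{2}}{M}$)
$217 \left(-3 + E{\left(4,1 \right)}\right) 5 G \left(-4 + 5\right) = 217 \left(-3 - \left(4 + \frac{2 \cdot 4^{2}}{1}\right)\right) 5 \left(-1\right) \left(-4 + 5\right) = 217 \left(-3 - \left(4 + 2 \cdot 16\right)\right) 5 \left(-1\right) 1 = 217 \left(-3 - 36\right) 5 \left(-1\right) 1 = 217 \left(-39\right) 5 \left(-1\right) 1 = 217 \left(-195\right) \left(-1\right) 1 = 217 \cdot 195 \cdot 1 = 217 \cdot 195 = 42315$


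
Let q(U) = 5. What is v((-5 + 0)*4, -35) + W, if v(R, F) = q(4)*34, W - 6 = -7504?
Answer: -7328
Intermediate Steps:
W = -7498 (W = 6 - 7504 = -7498)
v(R, F) = 170 (v(R, F) = 5*34 = 170)
v((-5 + 0)*4, -35) + W = 170 - 7498 = -7328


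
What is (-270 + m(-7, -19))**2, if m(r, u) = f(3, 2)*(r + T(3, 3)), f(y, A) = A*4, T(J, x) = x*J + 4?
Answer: 49284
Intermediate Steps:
T(J, x) = 4 + J*x (T(J, x) = J*x + 4 = 4 + J*x)
f(y, A) = 4*A
m(r, u) = 104 + 8*r (m(r, u) = (4*2)*(r + (4 + 3*3)) = 8*(r + (4 + 9)) = 8*(r + 13) = 8*(13 + r) = 104 + 8*r)
(-270 + m(-7, -19))**2 = (-270 + (104 + 8*(-7)))**2 = (-270 + (104 - 56))**2 = (-270 + 48)**2 = (-222)**2 = 49284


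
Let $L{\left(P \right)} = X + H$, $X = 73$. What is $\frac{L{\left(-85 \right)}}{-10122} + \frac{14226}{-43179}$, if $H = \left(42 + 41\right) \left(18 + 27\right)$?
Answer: $- \frac{7343362}{10406139} \approx -0.70568$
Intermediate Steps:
$H = 3735$ ($H = 83 \cdot 45 = 3735$)
$L{\left(P \right)} = 3808$ ($L{\left(P \right)} = 73 + 3735 = 3808$)
$\frac{L{\left(-85 \right)}}{-10122} + \frac{14226}{-43179} = \frac{3808}{-10122} + \frac{14226}{-43179} = 3808 \left(- \frac{1}{10122}\right) + 14226 \left(- \frac{1}{43179}\right) = - \frac{272}{723} - \frac{4742}{14393} = - \frac{7343362}{10406139}$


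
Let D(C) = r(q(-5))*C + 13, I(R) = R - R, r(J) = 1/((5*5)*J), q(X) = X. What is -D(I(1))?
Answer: -13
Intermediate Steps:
r(J) = 1/(25*J)
I(R) = 0
D(C) = 13 - C/125 (D(C) = ((1/25)/(-5))*C + 13 = ((1/25)*(-⅕))*C + 13 = -C/125 + 13 = 13 - C/125)
-D(I(1)) = -(13 - 1/125*0) = -(13 + 0) = -1*13 = -13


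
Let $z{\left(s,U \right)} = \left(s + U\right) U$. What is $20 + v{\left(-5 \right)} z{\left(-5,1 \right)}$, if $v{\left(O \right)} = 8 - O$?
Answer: $-32$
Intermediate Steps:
$z{\left(s,U \right)} = U \left(U + s\right)$ ($z{\left(s,U \right)} = \left(U + s\right) U = U \left(U + s\right)$)
$20 + v{\left(-5 \right)} z{\left(-5,1 \right)} = 20 + \left(8 - -5\right) 1 \left(1 - 5\right) = 20 + \left(8 + 5\right) 1 \left(-4\right) = 20 + 13 \left(-4\right) = 20 - 52 = -32$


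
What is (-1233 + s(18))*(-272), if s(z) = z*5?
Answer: 310896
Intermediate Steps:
s(z) = 5*z
(-1233 + s(18))*(-272) = (-1233 + 5*18)*(-272) = (-1233 + 90)*(-272) = -1143*(-272) = 310896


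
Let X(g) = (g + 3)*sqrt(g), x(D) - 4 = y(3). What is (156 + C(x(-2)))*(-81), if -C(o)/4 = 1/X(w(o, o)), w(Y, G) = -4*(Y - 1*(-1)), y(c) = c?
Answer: -12636 + 81*I*sqrt(2)/58 ≈ -12636.0 + 1.975*I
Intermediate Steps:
x(D) = 7 (x(D) = 4 + 3 = 7)
w(Y, G) = -4 - 4*Y (w(Y, G) = -4*(Y + 1) = -4*(1 + Y) = -4 - 4*Y)
X(g) = sqrt(g)*(3 + g) (X(g) = (3 + g)*sqrt(g) = sqrt(g)*(3 + g))
C(o) = -4/((-1 - 4*o)*sqrt(-4 - 4*o)) (C(o) = -4*1/(sqrt(-4 - 4*o)*(3 + (-4 - 4*o))) = -4*1/((-1 - 4*o)*sqrt(-4 - 4*o)) = -4/((-1 - 4*o)*sqrt(-4 - 4*o)))
(156 + C(x(-2)))*(-81) = (156 + 2/((1 + 4*7)*sqrt(-1 - 1*7)))*(-81) = (156 + 2/((1 + 28)*sqrt(-1 - 7)))*(-81) = (156 + 2/(29*sqrt(-8)))*(-81) = (156 + 2*(1/29)*(-I*sqrt(2)/4))*(-81) = (156 - I*sqrt(2)/58)*(-81) = -12636 + 81*I*sqrt(2)/58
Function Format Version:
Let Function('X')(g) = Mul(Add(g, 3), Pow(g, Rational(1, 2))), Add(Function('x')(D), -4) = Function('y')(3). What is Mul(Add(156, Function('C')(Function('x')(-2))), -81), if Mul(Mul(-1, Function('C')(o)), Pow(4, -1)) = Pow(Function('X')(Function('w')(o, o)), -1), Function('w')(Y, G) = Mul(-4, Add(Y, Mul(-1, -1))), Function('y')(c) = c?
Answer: Add(-12636, Mul(Rational(81, 58), I, Pow(2, Rational(1, 2)))) ≈ Add(-12636., Mul(1.9750, I))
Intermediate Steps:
Function('x')(D) = 7 (Function('x')(D) = Add(4, 3) = 7)
Function('w')(Y, G) = Add(-4, Mul(-4, Y)) (Function('w')(Y, G) = Mul(-4, Add(Y, 1)) = Mul(-4, Add(1, Y)) = Add(-4, Mul(-4, Y)))
Function('X')(g) = Mul(Pow(g, Rational(1, 2)), Add(3, g)) (Function('X')(g) = Mul(Add(3, g), Pow(g, Rational(1, 2))) = Mul(Pow(g, Rational(1, 2)), Add(3, g)))
Function('C')(o) = Mul(-4, Pow(Add(-1, Mul(-4, o)), -1), Pow(Add(-4, Mul(-4, o)), Rational(-1, 2))) (Function('C')(o) = Mul(-4, Pow(Mul(Pow(Add(-4, Mul(-4, o)), Rational(1, 2)), Add(3, Add(-4, Mul(-4, o)))), -1)) = Mul(-4, Pow(Mul(Pow(Add(-4, Mul(-4, o)), Rational(1, 2)), Add(-1, Mul(-4, o))), -1)) = Mul(-4, Mul(Pow(Add(-1, Mul(-4, o)), -1), Pow(Add(-4, Mul(-4, o)), Rational(-1, 2)))) = Mul(-4, Pow(Add(-1, Mul(-4, o)), -1), Pow(Add(-4, Mul(-4, o)), Rational(-1, 2))))
Mul(Add(156, Function('C')(Function('x')(-2))), -81) = Mul(Add(156, Mul(2, Pow(Add(1, Mul(4, 7)), -1), Pow(Add(-1, Mul(-1, 7)), Rational(-1, 2)))), -81) = Mul(Add(156, Mul(2, Pow(Add(1, 28), -1), Pow(Add(-1, -7), Rational(-1, 2)))), -81) = Mul(Add(156, Mul(2, Pow(29, -1), Pow(-8, Rational(-1, 2)))), -81) = Mul(Add(156, Mul(2, Rational(1, 29), Mul(Rational(-1, 4), I, Pow(2, Rational(1, 2))))), -81) = Mul(Add(156, Mul(Rational(-1, 58), I, Pow(2, Rational(1, 2)))), -81) = Add(-12636, Mul(Rational(81, 58), I, Pow(2, Rational(1, 2))))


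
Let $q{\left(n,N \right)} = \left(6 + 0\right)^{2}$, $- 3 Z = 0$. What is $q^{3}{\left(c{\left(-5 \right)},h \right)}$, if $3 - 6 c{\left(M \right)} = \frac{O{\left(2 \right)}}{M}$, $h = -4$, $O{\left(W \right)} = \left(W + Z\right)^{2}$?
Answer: $46656$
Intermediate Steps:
$Z = 0$ ($Z = \left(- \frac{1}{3}\right) 0 = 0$)
$O{\left(W \right)} = W^{2}$ ($O{\left(W \right)} = \left(W + 0\right)^{2} = W^{2}$)
$c{\left(M \right)} = \frac{1}{2} - \frac{2}{3 M}$ ($c{\left(M \right)} = \frac{1}{2} - \frac{2^{2} \frac{1}{M}}{6} = \frac{1}{2} - \frac{4 \frac{1}{M}}{6} = \frac{1}{2} - \frac{2}{3 M}$)
$q{\left(n,N \right)} = 36$ ($q{\left(n,N \right)} = 6^{2} = 36$)
$q^{3}{\left(c{\left(-5 \right)},h \right)} = 36^{3} = 46656$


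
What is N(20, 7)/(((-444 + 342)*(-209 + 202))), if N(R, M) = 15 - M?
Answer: 4/357 ≈ 0.011204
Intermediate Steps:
N(20, 7)/(((-444 + 342)*(-209 + 202))) = (15 - 1*7)/(((-444 + 342)*(-209 + 202))) = (15 - 7)/((-102*(-7))) = 8/714 = 8*(1/714) = 4/357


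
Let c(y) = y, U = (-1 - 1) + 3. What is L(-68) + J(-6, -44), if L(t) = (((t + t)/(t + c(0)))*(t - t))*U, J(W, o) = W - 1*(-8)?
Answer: 2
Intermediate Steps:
U = 1 (U = -2 + 3 = 1)
J(W, o) = 8 + W (J(W, o) = W + 8 = 8 + W)
L(t) = 0 (L(t) = (((t + t)/(t + 0))*(t - t))*1 = (((2*t)/t)*0)*1 = (2*0)*1 = 0*1 = 0)
L(-68) + J(-6, -44) = 0 + (8 - 6) = 0 + 2 = 2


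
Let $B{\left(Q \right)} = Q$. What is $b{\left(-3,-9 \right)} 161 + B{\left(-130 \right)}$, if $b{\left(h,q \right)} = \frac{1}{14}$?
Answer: $- \frac{237}{2} \approx -118.5$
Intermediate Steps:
$b{\left(h,q \right)} = \frac{1}{14}$
$b{\left(-3,-9 \right)} 161 + B{\left(-130 \right)} = \frac{1}{14} \cdot 161 - 130 = \frac{23}{2} - 130 = - \frac{237}{2}$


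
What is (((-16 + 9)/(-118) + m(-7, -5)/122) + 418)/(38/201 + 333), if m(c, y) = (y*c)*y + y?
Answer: 602712771/482057258 ≈ 1.2503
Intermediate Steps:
m(c, y) = y + c*y² (m(c, y) = (c*y)*y + y = c*y² + y = y + c*y²)
(((-16 + 9)/(-118) + m(-7, -5)/122) + 418)/(38/201 + 333) = (((-16 + 9)/(-118) - 5*(1 - 7*(-5))/122) + 418)/(38/201 + 333) = ((-7*(-1/118) - 5*(1 + 35)*(1/122)) + 418)/(38*(1/201) + 333) = ((7/118 - 5*36*(1/122)) + 418)/(38/201 + 333) = ((7/118 - 180*1/122) + 418)/(66971/201) = ((7/118 - 90/61) + 418)*(201/66971) = (-10193/7198 + 418)*(201/66971) = (2998571/7198)*(201/66971) = 602712771/482057258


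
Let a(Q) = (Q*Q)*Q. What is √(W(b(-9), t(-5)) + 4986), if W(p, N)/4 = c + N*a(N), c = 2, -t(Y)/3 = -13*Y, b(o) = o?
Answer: 7*√118032806 ≈ 76050.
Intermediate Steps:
t(Y) = 39*Y (t(Y) = -(-39)*Y = 39*Y)
a(Q) = Q³ (a(Q) = Q²*Q = Q³)
W(p, N) = 8 + 4*N⁴ (W(p, N) = 4*(2 + N*N³) = 4*(2 + N⁴) = 8 + 4*N⁴)
√(W(b(-9), t(-5)) + 4986) = √((8 + 4*(39*(-5))⁴) + 4986) = √((8 + 4*(-195)⁴) + 4986) = √((8 + 4*1445900625) + 4986) = √((8 + 5783602500) + 4986) = √(5783602508 + 4986) = √5783607494 = 7*√118032806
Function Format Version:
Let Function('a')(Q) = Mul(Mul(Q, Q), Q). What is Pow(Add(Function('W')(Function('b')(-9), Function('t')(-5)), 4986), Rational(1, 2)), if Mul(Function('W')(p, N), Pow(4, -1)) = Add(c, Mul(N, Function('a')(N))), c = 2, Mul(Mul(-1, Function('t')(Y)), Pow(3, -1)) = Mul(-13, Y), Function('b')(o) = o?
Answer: Mul(7, Pow(118032806, Rational(1, 2))) ≈ 76050.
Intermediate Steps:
Function('t')(Y) = Mul(39, Y) (Function('t')(Y) = Mul(-3, Mul(-13, Y)) = Mul(39, Y))
Function('a')(Q) = Pow(Q, 3) (Function('a')(Q) = Mul(Pow(Q, 2), Q) = Pow(Q, 3))
Function('W')(p, N) = Add(8, Mul(4, Pow(N, 4))) (Function('W')(p, N) = Mul(4, Add(2, Mul(N, Pow(N, 3)))) = Mul(4, Add(2, Pow(N, 4))) = Add(8, Mul(4, Pow(N, 4))))
Pow(Add(Function('W')(Function('b')(-9), Function('t')(-5)), 4986), Rational(1, 2)) = Pow(Add(Add(8, Mul(4, Pow(Mul(39, -5), 4))), 4986), Rational(1, 2)) = Pow(Add(Add(8, Mul(4, Pow(-195, 4))), 4986), Rational(1, 2)) = Pow(Add(Add(8, Mul(4, 1445900625)), 4986), Rational(1, 2)) = Pow(Add(Add(8, 5783602500), 4986), Rational(1, 2)) = Pow(Add(5783602508, 4986), Rational(1, 2)) = Pow(5783607494, Rational(1, 2)) = Mul(7, Pow(118032806, Rational(1, 2)))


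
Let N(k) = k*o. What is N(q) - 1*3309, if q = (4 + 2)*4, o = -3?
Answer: -3381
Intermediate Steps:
q = 24 (q = 6*4 = 24)
N(k) = -3*k (N(k) = k*(-3) = -3*k)
N(q) - 1*3309 = -3*24 - 1*3309 = -72 - 3309 = -3381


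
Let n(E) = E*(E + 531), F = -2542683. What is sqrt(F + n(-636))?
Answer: I*sqrt(2475903) ≈ 1573.5*I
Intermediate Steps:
n(E) = E*(531 + E)
sqrt(F + n(-636)) = sqrt(-2542683 - 636*(531 - 636)) = sqrt(-2542683 - 636*(-105)) = sqrt(-2542683 + 66780) = sqrt(-2475903) = I*sqrt(2475903)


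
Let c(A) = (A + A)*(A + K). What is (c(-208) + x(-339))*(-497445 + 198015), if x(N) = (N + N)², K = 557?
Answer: -94170735000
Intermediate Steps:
x(N) = 4*N² (x(N) = (2*N)² = 4*N²)
c(A) = 2*A*(557 + A) (c(A) = (A + A)*(A + 557) = (2*A)*(557 + A) = 2*A*(557 + A))
(c(-208) + x(-339))*(-497445 + 198015) = (2*(-208)*(557 - 208) + 4*(-339)²)*(-497445 + 198015) = (2*(-208)*349 + 4*114921)*(-299430) = (-145184 + 459684)*(-299430) = 314500*(-299430) = -94170735000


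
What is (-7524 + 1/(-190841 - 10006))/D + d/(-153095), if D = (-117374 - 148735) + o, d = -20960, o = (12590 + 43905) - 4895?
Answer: 226876587254767/1319173353457137 ≈ 0.17198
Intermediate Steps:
o = 51600 (o = 56495 - 4895 = 51600)
D = -214509 (D = (-117374 - 148735) + 51600 = -266109 + 51600 = -214509)
(-7524 + 1/(-190841 - 10006))/D + d/(-153095) = (-7524 + 1/(-190841 - 10006))/(-214509) - 20960/(-153095) = (-7524 + 1/(-200847))*(-1/214509) - 20960*(-1/153095) = (-7524 - 1/200847)*(-1/214509) + 4192/30619 = -1511172829/200847*(-1/214509) + 4192/30619 = 1511172829/43083489123 + 4192/30619 = 226876587254767/1319173353457137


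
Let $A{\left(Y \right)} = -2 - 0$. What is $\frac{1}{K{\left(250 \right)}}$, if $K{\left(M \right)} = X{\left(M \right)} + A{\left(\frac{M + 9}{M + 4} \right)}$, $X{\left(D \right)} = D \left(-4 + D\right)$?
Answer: $\frac{1}{61498} \approx 1.6261 \cdot 10^{-5}$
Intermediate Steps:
$A{\left(Y \right)} = -2$ ($A{\left(Y \right)} = -2 + 0 = -2$)
$K{\left(M \right)} = -2 + M \left(-4 + M\right)$ ($K{\left(M \right)} = M \left(-4 + M\right) - 2 = -2 + M \left(-4 + M\right)$)
$\frac{1}{K{\left(250 \right)}} = \frac{1}{-2 + 250 \left(-4 + 250\right)} = \frac{1}{-2 + 250 \cdot 246} = \frac{1}{-2 + 61500} = \frac{1}{61498}$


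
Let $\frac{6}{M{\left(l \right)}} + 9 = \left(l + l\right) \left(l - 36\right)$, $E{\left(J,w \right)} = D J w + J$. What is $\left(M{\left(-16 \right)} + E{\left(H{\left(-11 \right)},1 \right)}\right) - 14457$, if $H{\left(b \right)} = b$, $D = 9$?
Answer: $- \frac{24108379}{1655} \approx -14567.0$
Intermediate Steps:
$E{\left(J,w \right)} = J + 9 J w$ ($E{\left(J,w \right)} = 9 J w + J = J + 9 J w$)
$M{\left(l \right)} = \frac{6}{-9 + 2 l \left(-36 + l\right)}$ ($M{\left(l \right)} = \frac{6}{-9 + \left(l + l\right) \left(l - 36\right)} = \frac{6}{-9 + 2 l \left(-36 + l\right)}$)
$\left(M{\left(-16 \right)} + E{\left(H{\left(-11 \right)},1 \right)}\right) - 14457 = \left(\frac{6}{-9 - -1152 + 2 \left(-16\right)^{2}} - 11 \left(1 + 9 \cdot 1\right)\right) - 14457 = \left(\frac{6}{-9 + 1152 + 2 \cdot 256} - 11 \left(1 + 9\right)\right) - 14457 = \left(\frac{6}{-9 + 1152 + 512} - 110\right) - 14457 = \left(\frac{6}{1655} - 110\right) - 14457 = - \frac{182044}{1655} - 14457 = - \frac{24108379}{1655}$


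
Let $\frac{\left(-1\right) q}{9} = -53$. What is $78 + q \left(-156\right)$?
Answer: $-74334$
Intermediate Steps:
$q = 477$ ($q = \left(-9\right) \left(-53\right) = 477$)
$78 + q \left(-156\right) = 78 + 477 \left(-156\right) = 78 - 74412 = -74334$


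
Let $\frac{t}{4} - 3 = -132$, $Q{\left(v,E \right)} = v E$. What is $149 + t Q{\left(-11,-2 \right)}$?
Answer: $-11203$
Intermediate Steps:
$Q{\left(v,E \right)} = E v$
$t = -516$ ($t = 12 + 4 \left(-132\right) = 12 - 528 = -516$)
$149 + t Q{\left(-11,-2 \right)} = 149 - 516 \left(\left(-2\right) \left(-11\right)\right) = 149 - 11352 = -11203$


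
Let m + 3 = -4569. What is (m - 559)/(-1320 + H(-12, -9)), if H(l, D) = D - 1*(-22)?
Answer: 5131/1307 ≈ 3.9258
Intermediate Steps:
m = -4572 (m = -3 - 4569 = -4572)
H(l, D) = 22 + D (H(l, D) = D + 22 = 22 + D)
(m - 559)/(-1320 + H(-12, -9)) = (-4572 - 559)/(-1320 + (22 - 9)) = -5131/(-1320 + 13) = -5131/(-1307) = -5131*(-1/1307) = 5131/1307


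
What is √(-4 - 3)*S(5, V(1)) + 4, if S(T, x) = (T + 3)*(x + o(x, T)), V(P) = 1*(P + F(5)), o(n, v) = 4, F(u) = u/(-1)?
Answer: 4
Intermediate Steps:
F(u) = -u (F(u) = u*(-1) = -u)
V(P) = -5 + P (V(P) = 1*(P - 1*5) = 1*(P - 5) = 1*(-5 + P) = -5 + P)
S(T, x) = (3 + T)*(4 + x) (S(T, x) = (T + 3)*(x + 4) = (3 + T)*(4 + x))
√(-4 - 3)*S(5, V(1)) + 4 = √(-4 - 3)*(12 + 3*(-5 + 1) + 4*5 + 5*(-5 + 1)) + 4 = √(-7)*(12 + 3*(-4) + 20 + 5*(-4)) + 4 = (I*√7)*(12 - 12 + 20 - 20) + 4 = (I*√7)*0 + 4 = 0 + 4 = 4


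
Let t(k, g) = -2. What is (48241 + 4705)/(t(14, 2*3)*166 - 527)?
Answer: -52946/859 ≈ -61.637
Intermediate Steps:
(48241 + 4705)/(t(14, 2*3)*166 - 527) = (48241 + 4705)/(-2*166 - 527) = 52946/(-332 - 527) = 52946/(-859) = 52946*(-1/859) = -52946/859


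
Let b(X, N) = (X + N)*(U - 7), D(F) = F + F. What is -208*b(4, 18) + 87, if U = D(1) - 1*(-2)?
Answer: 13815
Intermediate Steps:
D(F) = 2*F
U = 4 (U = 2*1 - 1*(-2) = 2 + 2 = 4)
b(X, N) = -3*N - 3*X (b(X, N) = (X + N)*(4 - 7) = (N + X)*(-3) = -3*N - 3*X)
-208*b(4, 18) + 87 = -208*(-3*18 - 3*4) + 87 = -208*(-54 - 12) + 87 = -208*(-66) + 87 = 13728 + 87 = 13815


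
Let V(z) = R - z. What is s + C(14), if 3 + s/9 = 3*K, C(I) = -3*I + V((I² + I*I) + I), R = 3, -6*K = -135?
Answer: 271/2 ≈ 135.50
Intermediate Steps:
K = 45/2 (K = -⅙*(-135) = 45/2 ≈ 22.500)
V(z) = 3 - z
C(I) = 3 - 4*I - 2*I² (C(I) = -3*I + (3 - ((I² + I*I) + I)) = -3*I + (3 - ((I² + I²) + I)) = -3*I + (3 - (2*I² + I)) = -3*I + (3 - (I + 2*I²)) = -3*I + (3 + (-I - 2*I²)) = -3*I + (3 - I - 2*I²) = 3 - 4*I - 2*I²)
s = 1161/2 (s = -27 + 9*(3*(45/2)) = -27 + 9*(135/2) = -27 + 1215/2 = 1161/2 ≈ 580.50)
s + C(14) = 1161/2 + (3 - 4*14 - 2*14²) = 1161/2 + (3 - 56 - 2*196) = 1161/2 + (3 - 56 - 392) = 1161/2 - 445 = 271/2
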